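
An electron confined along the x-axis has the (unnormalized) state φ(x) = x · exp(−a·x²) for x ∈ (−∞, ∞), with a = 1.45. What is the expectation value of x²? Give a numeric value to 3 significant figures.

⟨x²⟩ = ∫ x²·|φ|² dx / ∫|φ|² dx (integrals over the domain).
Expand each integrand as polynomial × e^(−2ax²) and use ∫x^(2j)·e^(−2ax²) dx = (2j−1)!!/(4a)^j · √(π/(2a)), odd powers → 0; here √(π/(2a)) = 1.0408.
State is unnormalized: ∫|φ|² dx = 0.17945, and ∫φ*·x²·φ dx = 0.092820, so ⟨x²⟩ = 0.092820 / 0.17945.
⟨x²⟩ = 0.51724.

0.517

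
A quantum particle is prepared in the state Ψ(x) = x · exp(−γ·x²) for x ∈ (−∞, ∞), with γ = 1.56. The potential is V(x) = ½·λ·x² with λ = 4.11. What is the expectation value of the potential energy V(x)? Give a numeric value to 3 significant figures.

0.988

⟨V⟩ = ∫ V(x)·|Ψ|² dx / ∫|Ψ|² dx.
Expand each integrand as polynomial × e^(−2γx²) and use ∫x^(2j)·e^(−2γx²) dx = (2j−1)!!/(4γ)^j · √(π/(2γ)), odd powers → 0; here √(π/(2γ)) = 1.0035.
State is unnormalized: ∫|Ψ|² dx = 0.16081, and ∫Ψ*·V(x)·Ψ dx = 0.15888, so ⟨V⟩ = 0.15888 / 0.16081.
⟨V⟩ = 0.98798.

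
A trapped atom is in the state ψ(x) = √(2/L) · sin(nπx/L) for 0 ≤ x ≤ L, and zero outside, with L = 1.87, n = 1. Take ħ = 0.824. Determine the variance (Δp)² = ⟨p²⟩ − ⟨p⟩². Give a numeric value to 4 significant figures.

Compute ⟨p⟩ and ⟨p²⟩ separately; (Δp)² = ⟨p²⟩ − ⟨p⟩².
d/dx sin(nπx/L) = (nπ/L)·cos(nπx/L) and d²/dx² sin(nπx/L) = −(nπ/L)²·sin(nπx/L); on 0 ≤ x ≤ L, ∫sin²(nπx/L) dx = L/2 and ∫sin(nπx/L)·cos(nπx/L) dx = 0.
⟨p⟩ = 0.0000 and ⟨p²⟩ = 1.9163.
(Δp)² = 1.9163 − (0.0000)² = 1.9163.

1.916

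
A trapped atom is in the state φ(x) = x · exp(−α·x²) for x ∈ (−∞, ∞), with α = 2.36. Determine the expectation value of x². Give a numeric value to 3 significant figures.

⟨x²⟩ = ∫ x²·|φ|² dx / ∫|φ|² dx (integrals over the domain).
Expand each integrand as polynomial × e^(−2αx²) and use ∫x^(2j)·e^(−2αx²) dx = (2j−1)!!/(4α)^j · √(π/(2α)), odd powers → 0; here √(π/(2α)) = 0.81584.
State is unnormalized: ∫|φ|² dx = 0.086424, and ∫φ*·x²·φ dx = 0.027465, so ⟨x²⟩ = 0.027465 / 0.086424.
⟨x²⟩ = 0.31780.

0.318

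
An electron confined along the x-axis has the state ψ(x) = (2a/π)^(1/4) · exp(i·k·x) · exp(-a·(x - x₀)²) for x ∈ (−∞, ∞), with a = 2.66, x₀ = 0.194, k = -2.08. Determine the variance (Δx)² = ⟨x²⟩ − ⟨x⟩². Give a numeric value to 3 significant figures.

Compute ⟨x⟩ and ⟨x²⟩ separately, then (Δx)² = ⟨x²⟩ − ⟨x⟩².
Gaussian moments (u = x − x₀): ∫u^(2j)·e^(−2au²) du = (2j−1)!!/(4a)^j · √(π/(2a)), odd powers integrate to 0; here √(π/(2a)) = 0.76846.
⟨x⟩ = 0.19400 and ⟨x²⟩ = 0.13162.
(Δx)² = 0.13162 − (0.19400)² = 0.093985.

0.0940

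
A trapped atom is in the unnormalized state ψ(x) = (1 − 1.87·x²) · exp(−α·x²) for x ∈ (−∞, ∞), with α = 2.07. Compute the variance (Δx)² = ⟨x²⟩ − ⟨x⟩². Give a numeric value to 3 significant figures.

0.0706

Compute ⟨x⟩ and ⟨x²⟩ separately, then (Δx)² = ⟨x²⟩ − ⟨x⟩².
Expand each integrand as polynomial × e^(−2αx²) and use ∫x^(2j)·e^(−2αx²) dx = (2j−1)!!/(4α)^j · √(π/(2α)), odd powers → 0; here √(π/(2α)) = 0.87111.
Normalization: ∫|ψ|² dx = 0.61094.
⟨x⟩ = 0.0000 and ⟨x²⟩ = 0.070608.
(Δx)² = 0.070608 − (0.0000)² = 0.070608.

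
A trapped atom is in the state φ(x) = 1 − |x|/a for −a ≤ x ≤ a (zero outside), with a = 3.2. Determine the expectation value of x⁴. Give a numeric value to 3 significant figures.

⟨x⁴⟩ = ∫ x⁴·|φ|² dx / ∫|φ|² dx (integrals over the domain).
φ is even, so ∫ over [−a, a] = 2∫₀ᵃ with φ = 1 − x/a there: ∫₀ᵃ (1 − x/a)² dx = a/3, ∫₀ᵃ x²(1 − x/a)² dx = a³/30, ∫₀ᵃ x⁴(1 − x/a)² dx = a⁵/105.
State is unnormalized: ∫|φ|² dx = 2.1333, and ∫φ*·x⁴·φ dx = 6.3913, so ⟨x⁴⟩ = 6.3913 / 2.1333.
⟨x⁴⟩ = 2.9959.

3.00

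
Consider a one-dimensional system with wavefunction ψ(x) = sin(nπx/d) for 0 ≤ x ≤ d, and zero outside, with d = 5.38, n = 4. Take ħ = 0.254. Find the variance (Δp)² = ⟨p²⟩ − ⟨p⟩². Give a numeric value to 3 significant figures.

0.352

Compute ⟨p⟩ and ⟨p²⟩ separately; (Δp)² = ⟨p²⟩ − ⟨p⟩².
d/dx sin(nπx/d) = (nπ/d)·cos(nπx/d) and d²/dx² sin(nπx/d) = −(nπ/d)²·sin(nπx/d); on 0 ≤ x ≤ d, ∫sin²(nπx/d) dx = d/2 and ∫sin(nπx/d)·cos(nπx/d) dx = 0.
Normalization: ∫|ψ|² dx = 2.6900.
⟨p⟩ = 0.0000 and ⟨p²⟩ = 0.35198.
(Δp)² = 0.35198 − (0.0000)² = 0.35198.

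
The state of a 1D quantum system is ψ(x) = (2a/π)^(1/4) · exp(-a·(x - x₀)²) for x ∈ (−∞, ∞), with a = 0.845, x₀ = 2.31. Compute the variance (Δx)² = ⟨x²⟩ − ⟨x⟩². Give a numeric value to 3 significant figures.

Compute ⟨x⟩ and ⟨x²⟩ separately, then (Δx)² = ⟨x²⟩ − ⟨x⟩².
Gaussian moments (u = x − x₀): ∫u^(2j)·e^(−2au²) du = (2j−1)!!/(4a)^j · √(π/(2a)), odd powers integrate to 0; here √(π/(2a)) = 1.3634.
⟨x⟩ = 2.3100 and ⟨x²⟩ = 5.6320.
(Δx)² = 5.6320 − (2.3100)² = 0.29586.

0.296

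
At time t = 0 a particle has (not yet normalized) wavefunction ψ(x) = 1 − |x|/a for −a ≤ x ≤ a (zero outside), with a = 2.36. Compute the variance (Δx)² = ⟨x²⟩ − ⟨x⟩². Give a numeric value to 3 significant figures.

0.557

Compute ⟨x⟩ and ⟨x²⟩ separately, then (Δx)² = ⟨x²⟩ − ⟨x⟩².
ψ is even, so ∫ over [−a, a] = 2∫₀ᵃ with ψ = 1 − x/a there: ∫₀ᵃ (1 − x/a)² dx = a/3, ∫₀ᵃ x²(1 − x/a)² dx = a³/30, ∫₀ᵃ x⁴(1 − x/a)² dx = a⁵/105.
Normalization: ∫|ψ|² dx = 1.5733.
⟨x⟩ = 0.0000 and ⟨x²⟩ = 0.55696.
(Δx)² = 0.55696 − (0.0000)² = 0.55696.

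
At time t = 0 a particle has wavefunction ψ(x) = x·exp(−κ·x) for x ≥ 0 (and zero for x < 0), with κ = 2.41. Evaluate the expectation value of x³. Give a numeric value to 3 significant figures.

⟨x³⟩ = ∫ x³·|ψ|² dx / ∫|ψ|² dx (integrals over the domain).
Every integrand reduces to terms xʲ·e^(−2κx) on [0, ∞); use ∫₀^∞ xʲ·e^(−2κx) dx = j!/(2κ)^(j+1).
State is unnormalized: ∫|ψ|² dx = 0.017860, and ∫ψ*·x³·ψ dx = 0.0095697, so ⟨x³⟩ = 0.0095697 / 0.017860.
⟨x³⟩ = 0.53581.

0.536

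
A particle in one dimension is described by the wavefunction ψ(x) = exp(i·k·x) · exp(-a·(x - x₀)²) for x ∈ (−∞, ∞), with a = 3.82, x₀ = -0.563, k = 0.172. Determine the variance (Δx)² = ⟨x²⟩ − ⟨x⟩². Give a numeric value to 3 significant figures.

0.0654

Compute ⟨x⟩ and ⟨x²⟩ separately, then (Δx)² = ⟨x²⟩ − ⟨x⟩².
Gaussian moments (u = x − x₀): ∫u^(2j)·e^(−2au²) du = (2j−1)!!/(4a)^j · √(π/(2a)), odd powers integrate to 0; here √(π/(2a)) = 0.64125.
Normalization: ∫|ψ|² dx = 0.64125.
⟨x⟩ = -0.56300 and ⟨x²⟩ = 0.38241.
(Δx)² = 0.38241 − (-0.56300)² = 0.065445.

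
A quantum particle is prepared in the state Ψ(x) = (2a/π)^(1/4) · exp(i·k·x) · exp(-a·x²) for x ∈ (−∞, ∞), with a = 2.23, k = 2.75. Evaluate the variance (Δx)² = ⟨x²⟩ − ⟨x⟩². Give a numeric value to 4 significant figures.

0.1121

Compute ⟨x⟩ and ⟨x²⟩ separately, then (Δx)² = ⟨x²⟩ − ⟨x⟩².
Gaussian moments: ∫x^(2j)·e^(−2ax²) dx = (2j−1)!!/(4a)^j · √(π/(2a)), odd powers integrate to 0; here √(π/(2a)) = 0.83928.
⟨x⟩ = 0.0000 and ⟨x²⟩ = 0.11211.
(Δx)² = 0.11211 − (0.0000)² = 0.11211.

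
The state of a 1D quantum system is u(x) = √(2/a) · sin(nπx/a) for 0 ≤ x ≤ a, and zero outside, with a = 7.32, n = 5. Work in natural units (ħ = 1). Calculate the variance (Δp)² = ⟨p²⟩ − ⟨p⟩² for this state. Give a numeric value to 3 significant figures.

4.60

Compute ⟨p⟩ and ⟨p²⟩ separately; (Δp)² = ⟨p²⟩ − ⟨p⟩².
d/dx sin(nπx/a) = (nπ/a)·cos(nπx/a) and d²/dx² sin(nπx/a) = −(nπ/a)²·sin(nπx/a); on 0 ≤ x ≤ a, ∫sin²(nπx/a) dx = a/2 and ∫sin(nπx/a)·cos(nπx/a) dx = 0.
⟨p⟩ = 0.0000 and ⟨p²⟩ = 4.6049.
(Δp)² = 4.6049 − (0.0000)² = 4.6049.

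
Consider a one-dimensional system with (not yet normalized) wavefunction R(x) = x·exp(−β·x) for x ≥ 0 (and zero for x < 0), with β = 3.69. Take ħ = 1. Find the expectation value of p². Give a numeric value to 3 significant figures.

p² R = −ħ² d²R/dx²; ⟨p²⟩ = −ħ² ∫ R*·R'' dx / ∫|R|² dx.
Differentiate x·exp(−β·x) with the product rule; every integrand then reduces to terms xʲ·e^(−2βx) on [0, ∞), with ∫₀^∞ xʲ·e^(−2βx) dx = j!/(2β)^(j+1).
State is unnormalized: ∫|R|² dx = 0.0049758, and ∫R*·(−ħ² R'') dx = 0.067751, so ⟨p²⟩ = 0.067751 / 0.0049758.
⟨p²⟩ = 13.616.

13.6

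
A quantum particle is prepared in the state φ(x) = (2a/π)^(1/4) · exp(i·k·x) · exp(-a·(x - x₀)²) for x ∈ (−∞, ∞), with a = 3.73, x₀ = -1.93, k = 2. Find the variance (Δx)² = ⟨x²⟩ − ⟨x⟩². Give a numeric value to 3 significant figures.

0.0670

Compute ⟨x⟩ and ⟨x²⟩ separately, then (Δx)² = ⟨x²⟩ − ⟨x⟩².
Gaussian moments (u = x − x₀): ∫u^(2j)·e^(−2au²) du = (2j−1)!!/(4a)^j · √(π/(2a)), odd powers integrate to 0; here √(π/(2a)) = 0.64894.
⟨x⟩ = -1.9300 and ⟨x²⟩ = 3.7919.
(Δx)² = 3.7919 − (-1.9300)² = 0.067024.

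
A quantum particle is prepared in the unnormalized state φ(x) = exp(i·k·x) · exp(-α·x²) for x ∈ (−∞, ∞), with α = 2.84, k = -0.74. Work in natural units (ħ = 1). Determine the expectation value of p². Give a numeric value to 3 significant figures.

3.39

p² φ = −ħ² d²φ/dx²; ⟨p²⟩ = −ħ² ∫ φ*·φ'' dx / ∫|φ|² dx.
Gaussian moments: ∫x^(2j)·e^(−2αx²) dx = (2j−1)!!/(4α)^j · √(π/(2α)), odd powers integrate to 0; here √(π/(2α)) = 0.74371. Derivatives: φ′ = (ik − 2αx)·φ, φ″ = ((ik − 2αx)² − 2α)·φ; the odd-in-x pieces drop out.
State is unnormalized: ∫|φ|² dx = 0.74371, and ∫φ*·(−ħ² φ'') dx = 2.5194, so ⟨p²⟩ = 2.5194 / 0.74371.
⟨p²⟩ = 3.3876.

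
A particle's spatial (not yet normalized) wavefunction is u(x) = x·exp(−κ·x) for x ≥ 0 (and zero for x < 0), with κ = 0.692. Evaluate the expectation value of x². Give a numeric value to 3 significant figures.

6.26

⟨x²⟩ = ∫ x²·|u|² dx / ∫|u|² dx (integrals over the domain).
Every integrand reduces to terms xʲ·e^(−2κx) on [0, ∞); use ∫₀^∞ xʲ·e^(−2κx) dx = j!/(2κ)^(j+1).
State is unnormalized: ∫|u|² dx = 0.75443, and ∫u*·x²·u dx = 4.7264, so ⟨x²⟩ = 4.7264 / 0.75443.
⟨x²⟩ = 6.2648.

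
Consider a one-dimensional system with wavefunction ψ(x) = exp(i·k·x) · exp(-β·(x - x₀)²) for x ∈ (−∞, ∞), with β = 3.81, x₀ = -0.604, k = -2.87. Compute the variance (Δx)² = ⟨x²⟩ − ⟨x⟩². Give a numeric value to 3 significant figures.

0.0656

Compute ⟨x⟩ and ⟨x²⟩ separately, then (Δx)² = ⟨x²⟩ − ⟨x⟩².
Gaussian moments (u = x − x₀): ∫u^(2j)·e^(−2βu²) du = (2j−1)!!/(4β)^j · √(π/(2β)), odd powers integrate to 0; here √(π/(2β)) = 0.64209.
Normalization: ∫|ψ|² dx = 0.64209.
⟨x⟩ = -0.60400 and ⟨x²⟩ = 0.43043.
(Δx)² = 0.43043 − (-0.60400)² = 0.065617.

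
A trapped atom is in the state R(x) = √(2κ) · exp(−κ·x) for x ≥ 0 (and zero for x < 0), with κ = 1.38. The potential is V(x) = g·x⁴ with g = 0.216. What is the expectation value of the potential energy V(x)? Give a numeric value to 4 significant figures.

⟨V⟩ = ∫ V(x)·|R|² dx.
Every integrand reduces to terms xʲ·e^(−2κx) on [0, ∞); use ∫₀^∞ xʲ·e^(−2κx) dx = j!/(2κ)^(j+1).
⟨V⟩ = 0.089336.

0.08934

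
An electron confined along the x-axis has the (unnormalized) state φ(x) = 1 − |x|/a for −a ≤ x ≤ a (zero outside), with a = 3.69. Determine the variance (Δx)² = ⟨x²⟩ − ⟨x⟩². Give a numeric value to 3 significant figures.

1.36

Compute ⟨x⟩ and ⟨x²⟩ separately, then (Δx)² = ⟨x²⟩ − ⟨x⟩².
φ is even, so ∫ over [−a, a] = 2∫₀ᵃ with φ = 1 − x/a there: ∫₀ᵃ (1 − x/a)² dx = a/3, ∫₀ᵃ x²(1 − x/a)² dx = a³/30, ∫₀ᵃ x⁴(1 − x/a)² dx = a⁵/105.
Normalization: ∫|φ|² dx = 2.4600.
⟨x⟩ = 0.0000 and ⟨x²⟩ = 1.3616.
(Δx)² = 1.3616 − (0.0000)² = 1.3616.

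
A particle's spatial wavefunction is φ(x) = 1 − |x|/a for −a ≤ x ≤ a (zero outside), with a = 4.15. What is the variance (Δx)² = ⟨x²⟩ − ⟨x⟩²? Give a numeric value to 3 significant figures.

Compute ⟨x⟩ and ⟨x²⟩ separately, then (Δx)² = ⟨x²⟩ − ⟨x⟩².
φ is even, so ∫ over [−a, a] = 2∫₀ᵃ with φ = 1 − x/a there: ∫₀ᵃ (1 − x/a)² dx = a/3, ∫₀ᵃ x²(1 − x/a)² dx = a³/30, ∫₀ᵃ x⁴(1 − x/a)² dx = a⁵/105.
Normalization: ∫|φ|² dx = 2.7667.
⟨x⟩ = 0.0000 and ⟨x²⟩ = 1.7223.
(Δx)² = 1.7223 − (0.0000)² = 1.7223.

1.72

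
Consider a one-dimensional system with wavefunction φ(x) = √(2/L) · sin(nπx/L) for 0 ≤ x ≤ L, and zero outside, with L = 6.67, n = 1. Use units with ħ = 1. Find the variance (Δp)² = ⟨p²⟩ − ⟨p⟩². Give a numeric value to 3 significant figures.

0.222

Compute ⟨p⟩ and ⟨p²⟩ separately; (Δp)² = ⟨p²⟩ − ⟨p⟩².
d/dx sin(nπx/L) = (nπ/L)·cos(nπx/L) and d²/dx² sin(nπx/L) = −(nπ/L)²·sin(nπx/L); on 0 ≤ x ≤ L, ∫sin²(nπx/L) dx = L/2 and ∫sin(nπx/L)·cos(nπx/L) dx = 0.
⟨p⟩ = 0.0000 and ⟨p²⟩ = 0.22184.
(Δp)² = 0.22184 − (0.0000)² = 0.22184.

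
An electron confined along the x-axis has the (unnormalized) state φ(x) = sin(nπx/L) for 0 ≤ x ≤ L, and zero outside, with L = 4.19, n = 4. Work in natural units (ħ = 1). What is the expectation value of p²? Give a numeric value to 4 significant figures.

8.995

p² φ = −ħ² d²φ/dx²; ⟨p²⟩ = −ħ² ∫ φ*·φ'' dx / ∫|φ|² dx.
d/dx sin(nπx/L) = (nπ/L)·cos(nπx/L) and d²/dx² sin(nπx/L) = −(nπ/L)²·sin(nπx/L); on 0 ≤ x ≤ L, ∫sin²(nπx/L) dx = L/2 and ∫sin(nπx/L)·cos(nπx/L) dx = 0.
State is unnormalized: ∫|φ|² dx = 2.0950, and ∫φ*·(−ħ² φ'') dx = 18.844, so ⟨p²⟩ = 18.844 / 2.0950.
⟨p²⟩ = 8.9948.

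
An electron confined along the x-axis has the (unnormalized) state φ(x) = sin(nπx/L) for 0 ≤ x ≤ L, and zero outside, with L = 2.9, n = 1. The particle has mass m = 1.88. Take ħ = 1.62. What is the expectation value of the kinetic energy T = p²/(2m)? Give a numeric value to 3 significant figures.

T = −(ħ²/2m) d²/dx², so ⟨T⟩ = −(ħ²/2m) ∫ φ*·φ'' dx / ∫|φ|² dx; with m = 1.88.
d/dx sin(nπx/L) = (nπ/L)·cos(nπx/L) and d²/dx² sin(nπx/L) = −(nπ/L)²·sin(nπx/L); on 0 ≤ x ≤ L, ∫sin²(nπx/L) dx = L/2 and ∫sin(nπx/L)·cos(nπx/L) dx = 0.
State is unnormalized: ∫|φ|² dx = 1.4500, and ∫φ*·(−ħ²/2m · φ'') dx = 1.1877, so ⟨T⟩ = 1.1877 / 1.4500.
⟨T⟩ = 0.81912.

0.819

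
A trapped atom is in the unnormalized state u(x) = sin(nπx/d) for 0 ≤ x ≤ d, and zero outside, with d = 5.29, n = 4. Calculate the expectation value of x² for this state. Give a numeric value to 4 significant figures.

⟨x²⟩ = ∫ x²·|u|² dx / ∫|u|² dx (integrals over the domain).
With sin²θ = (1 − cos2θ)/2 on 0 ≤ x ≤ d: ∫sin²(nπx/d) dx = d/2, ∫x·sin²(nπx/d) dx = d²/4, ∫x²·sin²(nπx/d) dx = d³·(1/6 − 1/(4n²π²)); higher powers xᵏ the same way, integrating xᵏ·cos(2nπx/d) by parts.
State is unnormalized: ∫|u|² dx = 2.6450, and ∫u*·x²·u dx = 24.438, so ⟨x²⟩ = 24.438 / 2.6450.
⟨x²⟩ = 9.2394.

9.239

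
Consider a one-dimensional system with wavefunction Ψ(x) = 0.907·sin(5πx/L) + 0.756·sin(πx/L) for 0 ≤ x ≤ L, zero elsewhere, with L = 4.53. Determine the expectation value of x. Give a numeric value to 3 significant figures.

⟨x⟩ = ∫ x·|Ψ|² dx / ∫|Ψ|² dx (integrals over the domain).
On 0 ≤ x ≤ L (j ≠ l): ∫sin²(jπx/L) dx = L/2, ∫sin(jπx/L)·sin(lπx/L) dx = 0; diagonal moments ∫x·sin²(jπx/L) dx = L²/4, ∫x²·sin²(jπx/L) dx = L³·(1/6 − 1/(4j²π²)); cross terms ∫x·sin(jπx/L)·sin(lπx/L) dx = 0 for j + l even and −4jlL²/(π²(j² − l²)²) for j + l odd, ∫x²·sin(jπx/L)·sin(lπx/L) dx = (−1)^(j+l)·4jlL³/(π²(j² − l²)²); higher powers the same way via product-to-sum and parts.
State is unnormalized: ∫|Ψ|² dx = 3.1578, and ∫Ψ*·x·Ψ dx = 7.1525, so ⟨x⟩ = 7.1525 / 3.1578.
⟨x⟩ = 2.2650.

2.27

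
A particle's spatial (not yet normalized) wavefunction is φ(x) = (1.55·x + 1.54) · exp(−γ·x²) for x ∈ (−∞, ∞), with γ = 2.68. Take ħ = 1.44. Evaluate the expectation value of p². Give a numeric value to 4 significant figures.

6.517

p² φ = −ħ² d²φ/dx²; ⟨p²⟩ = −ħ² ∫ φ*·φ'' dx / ∫|φ|² dx.
Expand each integrand as polynomial × e^(−2γx²) and use ∫x^(2j)·e^(−2γx²) dx = (2j−1)!!/(4γ)^j · √(π/(2γ)), odd powers → 0; here √(π/(2γ)) = 0.76558. Differentiate with the product rule, d/dx e^(−γx²) = −2γx·e^(−γx²).
State is unnormalized: ∫|φ|² dx = 1.9872, and ∫φ*·(−ħ² φ'') dx = 12.951, so ⟨p²⟩ = 12.951 / 1.9872.
⟨p²⟩ = 6.5169.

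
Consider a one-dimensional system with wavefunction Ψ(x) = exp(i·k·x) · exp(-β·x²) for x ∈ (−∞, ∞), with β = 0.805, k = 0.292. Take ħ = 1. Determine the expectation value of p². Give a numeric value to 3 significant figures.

0.890

p² Ψ = −ħ² d²Ψ/dx²; ⟨p²⟩ = −ħ² ∫ Ψ*·Ψ'' dx / ∫|Ψ|² dx.
Gaussian moments: ∫x^(2j)·e^(−2βx²) dx = (2j−1)!!/(4β)^j · √(π/(2β)), odd powers integrate to 0; here √(π/(2β)) = 1.3969. Derivatives: Ψ′ = (ik − 2βx)·Ψ, Ψ″ = ((ik − 2βx)² − 2β)·Ψ; the odd-in-x pieces drop out.
State is unnormalized: ∫|Ψ|² dx = 1.3969, and ∫Ψ*·(−ħ² Ψ'') dx = 1.2436, so ⟨p²⟩ = 1.2436 / 1.3969.
⟨p²⟩ = 0.89026.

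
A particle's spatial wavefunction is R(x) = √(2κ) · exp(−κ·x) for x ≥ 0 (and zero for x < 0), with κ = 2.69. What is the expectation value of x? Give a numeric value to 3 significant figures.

⟨x⟩ = ∫ x·|R|² dx (integrals over the domain).
Every integrand reduces to terms xʲ·e^(−2κx) on [0, ∞); use ∫₀^∞ xʲ·e^(−2κx) dx = j!/(2κ)^(j+1).
⟨x⟩ = 0.18587.

0.186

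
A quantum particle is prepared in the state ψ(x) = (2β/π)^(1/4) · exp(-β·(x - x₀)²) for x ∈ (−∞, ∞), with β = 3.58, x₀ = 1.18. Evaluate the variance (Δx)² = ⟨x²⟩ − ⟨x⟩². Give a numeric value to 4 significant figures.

0.06983

Compute ⟨x⟩ and ⟨x²⟩ separately, then (Δx)² = ⟨x²⟩ − ⟨x⟩².
Gaussian moments (u = x − x₀): ∫u^(2j)·e^(−2βu²) du = (2j−1)!!/(4β)^j · √(π/(2β)), odd powers integrate to 0; here √(π/(2β)) = 0.66240.
⟨x⟩ = 1.1800 and ⟨x²⟩ = 1.4622.
(Δx)² = 1.4622 − (1.1800)² = 0.069832.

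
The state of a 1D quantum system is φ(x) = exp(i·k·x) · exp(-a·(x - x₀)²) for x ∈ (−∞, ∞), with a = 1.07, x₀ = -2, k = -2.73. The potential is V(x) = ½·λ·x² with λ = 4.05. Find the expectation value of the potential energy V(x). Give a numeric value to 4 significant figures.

8.573

⟨V⟩ = ∫ V(x)·|φ|² dx / ∫|φ|² dx.
Gaussian moments (u = x − x₀): ∫u^(2j)·e^(−2au²) du = (2j−1)!!/(4a)^j · √(π/(2a)), odd powers integrate to 0; here √(π/(2a)) = 1.2116.
State is unnormalized: ∫|φ|² dx = 1.2116, and ∫φ*·V(x)·φ dx = 10.387, so ⟨V⟩ = 10.387 / 1.2116.
⟨V⟩ = 8.5731.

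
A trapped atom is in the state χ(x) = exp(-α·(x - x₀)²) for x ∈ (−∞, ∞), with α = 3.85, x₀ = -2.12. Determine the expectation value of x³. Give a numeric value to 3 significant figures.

-9.94

⟨x³⟩ = ∫ x³·|χ|² dx / ∫|χ|² dx (integrals over the domain).
Gaussian moments (u = x − x₀): ∫u^(2j)·e^(−2αu²) du = (2j−1)!!/(4α)^j · √(π/(2α)), odd powers integrate to 0; here √(π/(2α)) = 0.63875.
State is unnormalized: ∫|χ|² dx = 0.63875, and ∫χ*·x³·χ dx = -6.3499, so ⟨x³⟩ = -6.3499 / 0.63875.
⟨x³⟩ = -9.9411.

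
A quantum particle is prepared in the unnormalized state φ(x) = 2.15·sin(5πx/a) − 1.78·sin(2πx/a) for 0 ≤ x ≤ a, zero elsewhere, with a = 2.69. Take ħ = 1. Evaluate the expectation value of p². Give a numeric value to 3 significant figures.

22.5

p² φ = −ħ² d²φ/dx²; ⟨p²⟩ = −ħ² ∫ φ*·φ'' dx / ∫|φ|² dx.
d²/dx² sin(jπx/a) = −(jπ/a)²·sin(jπx/a); on 0 ≤ x ≤ a, ∫sin²(jπx/a) dx = a/2 and ∫sin(jπx/a)·sin(lπx/a) dx = 0 for j ≠ l, so only diagonal terms survive in ∫|φ|² and ∫φ·φ″; ∫φ·φ′ dx = [φ²/2] between the walls = 0.
State is unnormalized: ∫|φ|² dx = 10.479, and ∫φ*·(−ħ² φ'') dx = 235.25, so ⟨p²⟩ = 235.25 / 10.479.
⟨p²⟩ = 22.450.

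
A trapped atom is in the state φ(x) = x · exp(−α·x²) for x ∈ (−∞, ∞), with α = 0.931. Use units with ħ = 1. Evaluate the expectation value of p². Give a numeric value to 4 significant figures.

2.793

p² φ = −ħ² d²φ/dx²; ⟨p²⟩ = −ħ² ∫ φ*·φ'' dx / ∫|φ|² dx.
Expand each integrand as polynomial × e^(−2αx²) and use ∫x^(2j)·e^(−2αx²) dx = (2j−1)!!/(4α)^j · √(π/(2α)), odd powers → 0; here √(π/(2α)) = 1.2989. Differentiate with the product rule, d/dx e^(−αx²) = −2αx·e^(−αx²).
State is unnormalized: ∫|φ|² dx = 0.34880, and ∫φ*·(−ħ² φ'') dx = 0.97420, so ⟨p²⟩ = 0.97420 / 0.34880.
⟨p²⟩ = 2.7930.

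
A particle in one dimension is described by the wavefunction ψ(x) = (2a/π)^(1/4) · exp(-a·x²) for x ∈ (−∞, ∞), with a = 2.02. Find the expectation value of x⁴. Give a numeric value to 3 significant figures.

0.0460

⟨x⁴⟩ = ∫ x⁴·|ψ|² dx (integrals over the domain).
Gaussian moments: ∫x^(2j)·e^(−2ax²) dx = (2j−1)!!/(4a)^j · √(π/(2a)), odd powers integrate to 0; here √(π/(2a)) = 0.88183.
⟨x⁴⟩ = 0.045951.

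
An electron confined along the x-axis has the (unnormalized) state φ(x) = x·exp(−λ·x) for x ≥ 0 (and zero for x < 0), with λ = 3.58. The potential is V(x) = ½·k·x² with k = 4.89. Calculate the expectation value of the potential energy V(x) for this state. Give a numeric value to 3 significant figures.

0.572

⟨V⟩ = ∫ V(x)·|φ|² dx / ∫|φ|² dx.
Every integrand reduces to terms xʲ·e^(−2λx) on [0, ∞); use ∫₀^∞ xʲ·e^(−2λx) dx = j!/(2λ)^(j+1).
State is unnormalized: ∫|φ|² dx = 0.0054487, and ∫φ*·V(x)·φ dx = 0.0031184, so ⟨V⟩ = 0.0031184 / 0.0054487.
⟨V⟩ = 0.57231.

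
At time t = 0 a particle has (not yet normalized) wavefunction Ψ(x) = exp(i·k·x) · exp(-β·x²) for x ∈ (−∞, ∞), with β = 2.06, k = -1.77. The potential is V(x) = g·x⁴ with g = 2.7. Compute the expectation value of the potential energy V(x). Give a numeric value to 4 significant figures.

⟨V⟩ = ∫ V(x)·|Ψ|² dx / ∫|Ψ|² dx.
Gaussian moments: ∫x^(2j)·e^(−2βx²) dx = (2j−1)!!/(4β)^j · √(π/(2β)), odd powers integrate to 0; here √(π/(2β)) = 0.87323.
State is unnormalized: ∫|Ψ|² dx = 0.87323, and ∫Ψ*·V(x)·Ψ dx = 0.10417, so ⟨V⟩ = 0.10417 / 0.87323.
⟨V⟩ = 0.11930.

0.1193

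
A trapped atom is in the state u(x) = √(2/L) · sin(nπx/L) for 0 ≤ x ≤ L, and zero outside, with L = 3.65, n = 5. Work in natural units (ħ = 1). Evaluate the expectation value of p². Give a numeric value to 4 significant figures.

p² u = −ħ² d²u/dx²; ⟨p²⟩ = −ħ² ∫ u*·u'' dx.
d/dx sin(nπx/L) = (nπ/L)·cos(nπx/L) and d²/dx² sin(nπx/L) = −(nπ/L)²·sin(nπx/L); on 0 ≤ x ≤ L, ∫sin²(nπx/L) dx = L/2 and ∫sin(nπx/L)·cos(nπx/L) dx = 0.
⟨p²⟩ = 18.521.

18.52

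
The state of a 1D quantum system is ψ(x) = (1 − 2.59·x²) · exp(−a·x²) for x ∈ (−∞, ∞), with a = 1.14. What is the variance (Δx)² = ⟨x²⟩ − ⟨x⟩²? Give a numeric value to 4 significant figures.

0.6409

Compute ⟨x⟩ and ⟨x²⟩ separately, then (Δx)² = ⟨x²⟩ − ⟨x⟩².
Expand each integrand as polynomial × e^(−2ax²) and use ∫x^(2j)·e^(−2ax²) dx = (2j−1)!!/(4a)^j · √(π/(2a)), odd powers → 0; here √(π/(2a)) = 1.1738.
Normalization: ∫|ψ|² dx = 0.97645.
⟨x⟩ = 0.0000 and ⟨x²⟩ = 0.64092.
(Δx)² = 0.64092 − (0.0000)² = 0.64092.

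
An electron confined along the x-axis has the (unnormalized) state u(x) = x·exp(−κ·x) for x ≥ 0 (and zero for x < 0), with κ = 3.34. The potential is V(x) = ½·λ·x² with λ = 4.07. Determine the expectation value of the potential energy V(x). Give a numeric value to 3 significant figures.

⟨V⟩ = ∫ V(x)·|u|² dx / ∫|u|² dx.
Every integrand reduces to terms xʲ·e^(−2κx) on [0, ∞); use ∫₀^∞ xʲ·e^(−2κx) dx = j!/(2κ)^(j+1).
State is unnormalized: ∫|u|² dx = 0.0067097, and ∫u*·V(x)·u dx = 0.0036719, so ⟨V⟩ = 0.0036719 / 0.0067097.
⟨V⟩ = 0.54726.

0.547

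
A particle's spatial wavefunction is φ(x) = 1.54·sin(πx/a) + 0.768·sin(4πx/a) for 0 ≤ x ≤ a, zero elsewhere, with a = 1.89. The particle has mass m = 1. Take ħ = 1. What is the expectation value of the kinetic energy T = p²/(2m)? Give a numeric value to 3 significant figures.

5.51

T = −(ħ²/2m) d²/dx², so ⟨T⟩ = −(ħ²/2m) ∫ φ*·φ'' dx / ∫|φ|² dx; with m = 1.
d²/dx² sin(jπx/a) = −(jπ/a)²·sin(jπx/a); on 0 ≤ x ≤ a, ∫sin²(jπx/a) dx = a/2 and ∫sin(jπx/a)·sin(lπx/a) dx = 0 for j ≠ l, so only diagonal terms survive in ∫|φ|² and ∫φ·φ″; ∫φ·φ′ dx = [φ²/2] between the walls = 0.
State is unnormalized: ∫|φ|² dx = 2.7985, and ∫φ*·(−ħ²/2m · φ'') dx = 15.416, so ⟨T⟩ = 15.416 / 2.7985.
⟨T⟩ = 5.5087.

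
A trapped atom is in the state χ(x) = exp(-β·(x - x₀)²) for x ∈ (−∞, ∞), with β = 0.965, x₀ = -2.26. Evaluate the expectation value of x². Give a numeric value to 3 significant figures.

5.37

⟨x²⟩ = ∫ x²·|χ|² dx / ∫|χ|² dx (integrals over the domain).
Gaussian moments (u = x − x₀): ∫u^(2j)·e^(−2βu²) du = (2j−1)!!/(4β)^j · √(π/(2β)), odd powers integrate to 0; here √(π/(2β)) = 1.2758.
State is unnormalized: ∫|χ|² dx = 1.2758, and ∫χ*·x²·χ dx = 6.8470, so ⟨x²⟩ = 6.8470 / 1.2758.
⟨x²⟩ = 5.3667.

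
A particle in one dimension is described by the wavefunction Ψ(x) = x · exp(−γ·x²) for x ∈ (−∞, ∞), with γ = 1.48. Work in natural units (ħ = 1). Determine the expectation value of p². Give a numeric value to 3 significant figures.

p² Ψ = −ħ² d²Ψ/dx²; ⟨p²⟩ = −ħ² ∫ Ψ*·Ψ'' dx / ∫|Ψ|² dx.
Expand each integrand as polynomial × e^(−2γx²) and use ∫x^(2j)·e^(−2γx²) dx = (2j−1)!!/(4γ)^j · √(π/(2γ)), odd powers → 0; here √(π/(2γ)) = 1.0302. Differentiate with the product rule, d/dx e^(−γx²) = −2γx·e^(−γx²).
State is unnormalized: ∫|Ψ|² dx = 0.17402, and ∫Ψ*·(−ħ² Ψ'') dx = 0.77266, so ⟨p²⟩ = 0.77266 / 0.17402.
⟨p²⟩ = 4.4400.

4.44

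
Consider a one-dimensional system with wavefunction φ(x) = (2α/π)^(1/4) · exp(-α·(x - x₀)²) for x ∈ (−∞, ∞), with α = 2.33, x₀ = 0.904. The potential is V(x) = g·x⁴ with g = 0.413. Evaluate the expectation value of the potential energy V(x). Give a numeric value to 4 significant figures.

⟨V⟩ = ∫ V(x)·|φ|² dx.
Gaussian moments (u = x − x₀): ∫u^(2j)·e^(−2αu²) du = (2j−1)!!/(4α)^j · √(π/(2α)), odd powers integrate to 0; here √(π/(2α)) = 0.82107.
⟨V⟩ = 0.50736.

0.5074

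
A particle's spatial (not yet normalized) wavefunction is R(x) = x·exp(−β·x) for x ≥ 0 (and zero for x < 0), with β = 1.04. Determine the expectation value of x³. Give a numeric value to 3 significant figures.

6.67

⟨x³⟩ = ∫ x³·|R|² dx / ∫|R|² dx (integrals over the domain).
Every integrand reduces to terms xʲ·e^(−2βx) on [0, ∞); use ∫₀^∞ xʲ·e^(−2βx) dx = j!/(2β)^(j+1).
State is unnormalized: ∫|R|² dx = 0.22225, and ∫R*·x³·R dx = 1.4818, so ⟨x³⟩ = 1.4818 / 0.22225.
⟨x³⟩ = 6.6675.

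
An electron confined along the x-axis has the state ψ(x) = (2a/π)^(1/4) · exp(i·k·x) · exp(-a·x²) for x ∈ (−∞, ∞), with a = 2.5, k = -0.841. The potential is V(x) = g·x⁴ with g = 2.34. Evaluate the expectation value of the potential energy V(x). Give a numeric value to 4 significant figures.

⟨V⟩ = ∫ V(x)·|ψ|² dx.
Gaussian moments: ∫x^(2j)·e^(−2ax²) dx = (2j−1)!!/(4a)^j · √(π/(2a)), odd powers integrate to 0; here √(π/(2a)) = 0.79267.
⟨V⟩ = 0.070200.

0.07020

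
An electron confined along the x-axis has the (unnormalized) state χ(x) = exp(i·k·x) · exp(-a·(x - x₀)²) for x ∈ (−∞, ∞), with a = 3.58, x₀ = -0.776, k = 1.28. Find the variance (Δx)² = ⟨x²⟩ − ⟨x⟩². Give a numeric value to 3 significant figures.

0.0698

Compute ⟨x⟩ and ⟨x²⟩ separately, then (Δx)² = ⟨x²⟩ − ⟨x⟩².
Gaussian moments (u = x − x₀): ∫u^(2j)·e^(−2au²) du = (2j−1)!!/(4a)^j · √(π/(2a)), odd powers integrate to 0; here √(π/(2a)) = 0.66240.
Normalization: ∫|χ|² dx = 0.66240.
⟨x⟩ = -0.77600 and ⟨x²⟩ = 0.67201.
(Δx)² = 0.67201 − (-0.77600)² = 0.069832.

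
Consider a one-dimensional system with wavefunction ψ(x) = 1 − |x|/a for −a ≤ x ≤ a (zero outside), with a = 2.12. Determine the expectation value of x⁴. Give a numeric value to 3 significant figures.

⟨x⁴⟩ = ∫ x⁴·|ψ|² dx / ∫|ψ|² dx (integrals over the domain).
ψ is even, so ∫ over [−a, a] = 2∫₀ᵃ with ψ = 1 − x/a there: ∫₀ᵃ (1 − x/a)² dx = a/3, ∫₀ᵃ x²(1 − x/a)² dx = a³/30, ∫₀ᵃ x⁴(1 − x/a)² dx = a⁵/105.
State is unnormalized: ∫|ψ|² dx = 1.4133, and ∫ψ*·x⁴·ψ dx = 0.81568, so ⟨x⁴⟩ = 0.81568 / 1.4133.
⟨x⁴⟩ = 0.57713.

0.577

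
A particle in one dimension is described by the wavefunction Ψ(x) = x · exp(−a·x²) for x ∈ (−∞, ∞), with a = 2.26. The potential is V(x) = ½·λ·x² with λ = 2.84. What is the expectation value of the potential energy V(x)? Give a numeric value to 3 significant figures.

⟨V⟩ = ∫ V(x)·|Ψ|² dx / ∫|Ψ|² dx.
Expand each integrand as polynomial × e^(−2ax²) and use ∫x^(2j)·e^(−2ax²) dx = (2j−1)!!/(4a)^j · √(π/(2a)), odd powers → 0; here √(π/(2a)) = 0.83369.
State is unnormalized: ∫|Ψ|² dx = 0.092223, and ∫Ψ*·V(x)·Ψ dx = 0.043459, so ⟨V⟩ = 0.043459 / 0.092223.
⟨V⟩ = 0.47124.

0.471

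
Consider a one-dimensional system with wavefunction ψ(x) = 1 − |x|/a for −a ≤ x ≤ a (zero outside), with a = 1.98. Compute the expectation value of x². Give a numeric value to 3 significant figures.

0.392

⟨x²⟩ = ∫ x²·|ψ|² dx / ∫|ψ|² dx (integrals over the domain).
ψ is even, so ∫ over [−a, a] = 2∫₀ᵃ with ψ = 1 − x/a there: ∫₀ᵃ (1 − x/a)² dx = a/3, ∫₀ᵃ x²(1 − x/a)² dx = a³/30, ∫₀ᵃ x⁴(1 − x/a)² dx = a⁵/105.
State is unnormalized: ∫|ψ|² dx = 1.3200, and ∫ψ*·x²·ψ dx = 0.51749, so ⟨x²⟩ = 0.51749 / 1.3200.
⟨x²⟩ = 0.39204.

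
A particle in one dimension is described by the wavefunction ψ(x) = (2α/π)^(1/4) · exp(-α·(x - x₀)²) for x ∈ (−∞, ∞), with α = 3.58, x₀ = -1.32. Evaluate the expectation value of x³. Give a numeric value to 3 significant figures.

⟨x³⟩ = ∫ x³·|ψ|² dx (integrals over the domain).
Gaussian moments (u = x − x₀): ∫u^(2j)·e^(−2αu²) du = (2j−1)!!/(4α)^j · √(π/(2α)), odd powers integrate to 0; here √(π/(2α)) = 0.66240.
⟨x³⟩ = -2.5765.

-2.58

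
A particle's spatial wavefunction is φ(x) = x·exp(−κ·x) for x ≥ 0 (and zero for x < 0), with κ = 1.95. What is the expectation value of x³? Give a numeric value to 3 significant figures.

⟨x³⟩ = ∫ x³·|φ|² dx / ∫|φ|² dx (integrals over the domain).
Every integrand reduces to terms xʲ·e^(−2κx) on [0, ∞); use ∫₀^∞ xʲ·e^(−2κx) dx = j!/(2κ)^(j+1).
State is unnormalized: ∫|φ|² dx = 0.033716, and ∫φ*·x³·φ dx = 0.034103, so ⟨x³⟩ = 0.034103 / 0.033716.
⟨x³⟩ = 1.0115.

1.01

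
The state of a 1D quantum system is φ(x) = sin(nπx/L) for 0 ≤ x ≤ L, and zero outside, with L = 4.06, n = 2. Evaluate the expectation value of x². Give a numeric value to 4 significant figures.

⟨x²⟩ = ∫ x²·|φ|² dx / ∫|φ|² dx (integrals over the domain).
With sin²θ = (1 − cos2θ)/2 on 0 ≤ x ≤ L: ∫sin²(nπx/L) dx = L/2, ∫x·sin²(nπx/L) dx = L²/4, ∫x²·sin²(nπx/L) dx = L³·(1/6 − 1/(4n²π²)); higher powers xᵏ the same way, integrating xᵏ·cos(2nπx/L) by parts.
State is unnormalized: ∫|φ|² dx = 2.0300, and ∫φ*·x²·φ dx = 10.730, so ⟨x²⟩ = 10.730 / 2.0300.
⟨x²⟩ = 5.2858.

5.286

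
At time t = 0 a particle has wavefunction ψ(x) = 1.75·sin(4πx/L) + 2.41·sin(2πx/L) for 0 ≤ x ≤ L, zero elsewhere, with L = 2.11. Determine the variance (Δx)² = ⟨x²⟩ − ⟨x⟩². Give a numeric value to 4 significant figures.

0.5199

Compute ⟨x⟩ and ⟨x²⟩ separately, then (Δx)² = ⟨x²⟩ − ⟨x⟩².
On 0 ≤ x ≤ L (j ≠ l): ∫sin²(jπx/L) dx = L/2, ∫sin(jπx/L)·sin(lπx/L) dx = 0; diagonal moments ∫x·sin²(jπx/L) dx = L²/4, ∫x²·sin²(jπx/L) dx = L³·(1/6 − 1/(4j²π²)); cross terms ∫x·sin(jπx/L)·sin(lπx/L) dx = 0 for j + l even and −4jlL²/(π²(j² − l²)²) for j + l odd, ∫x²·sin(jπx/L)·sin(lπx/L) dx = (−1)^(j+l)·4jlL³/(π²(j² − l²)²); higher powers the same way via product-to-sum and parts.
Normalization: ∫|ψ|² dx = 9.3585.
⟨x⟩ = 1.0550 and ⟨x²⟩ = 1.6329.
(Δx)² = 1.6329 − (1.0550)² = 0.51986.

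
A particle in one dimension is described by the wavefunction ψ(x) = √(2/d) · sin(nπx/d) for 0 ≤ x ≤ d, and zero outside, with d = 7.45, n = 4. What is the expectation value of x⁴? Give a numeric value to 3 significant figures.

⟨x⁴⟩ = ∫ x⁴·|ψ|² dx (integrals over the domain).
With sin²θ = (1 − cos2θ)/2 on 0 ≤ x ≤ d: ∫sin²(nπx/d) dx = d/2, ∫x·sin²(nπx/d) dx = d²/4, ∫x²·sin²(nπx/d) dx = d³·(1/6 − 1/(4n²π²)); higher powers xᵏ the same way, integrating xᵏ·cos(2nπx/d) by parts.
⟨x⁴⟩ = 596.78.

597.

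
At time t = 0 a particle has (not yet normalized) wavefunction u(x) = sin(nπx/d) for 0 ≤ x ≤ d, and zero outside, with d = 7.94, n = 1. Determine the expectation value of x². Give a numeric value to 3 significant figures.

⟨x²⟩ = ∫ x²·|u|² dx / ∫|u|² dx (integrals over the domain).
With sin²θ = (1 − cos2θ)/2 on 0 ≤ x ≤ d: ∫sin²(nπx/d) dx = d/2, ∫x·sin²(nπx/d) dx = d²/4, ∫x²·sin²(nπx/d) dx = d³·(1/6 − 1/(4n²π²)); higher powers xᵏ the same way, integrating xᵏ·cos(2nπx/d) by parts.
State is unnormalized: ∫|u|² dx = 3.9700, and ∫u*·x²·u dx = 70.748, so ⟨x²⟩ = 70.748 / 3.9700.
⟨x²⟩ = 17.821.

17.8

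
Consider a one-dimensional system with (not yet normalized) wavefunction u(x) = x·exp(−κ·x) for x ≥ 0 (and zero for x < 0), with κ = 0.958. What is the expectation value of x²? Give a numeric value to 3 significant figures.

⟨x²⟩ = ∫ x²·|u|² dx / ∫|u|² dx (integrals over the domain).
Every integrand reduces to terms xʲ·e^(−2κx) on [0, ∞); use ∫₀^∞ xʲ·e^(−2κx) dx = j!/(2κ)^(j+1).
State is unnormalized: ∫|u|² dx = 0.28434, and ∫u*·x²·u dx = 0.92947, so ⟨x²⟩ = 0.92947 / 0.28434.
⟨x²⟩ = 3.2688.

3.27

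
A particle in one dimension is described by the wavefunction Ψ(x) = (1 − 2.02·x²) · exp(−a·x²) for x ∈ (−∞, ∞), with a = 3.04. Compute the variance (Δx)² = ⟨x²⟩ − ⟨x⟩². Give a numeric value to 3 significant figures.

0.0457

Compute ⟨x⟩ and ⟨x²⟩ separately, then (Δx)² = ⟨x²⟩ − ⟨x⟩².
Expand each integrand as polynomial × e^(−2ax²) and use ∫x^(2j)·e^(−2ax²) dx = (2j−1)!!/(4a)^j · √(π/(2a)), odd powers → 0; here √(π/(2a)) = 0.71882.
Normalization: ∫|Ψ|² dx = 0.53951.
⟨x⟩ = 0.0000 and ⟨x²⟩ = 0.045714.
(Δx)² = 0.045714 − (0.0000)² = 0.045714.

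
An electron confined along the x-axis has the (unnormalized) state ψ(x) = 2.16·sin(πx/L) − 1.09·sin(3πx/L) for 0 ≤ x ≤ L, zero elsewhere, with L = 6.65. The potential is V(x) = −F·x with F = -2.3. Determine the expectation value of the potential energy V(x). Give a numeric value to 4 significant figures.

⟨V⟩ = ∫ V(x)·|ψ|² dx / ∫|ψ|² dx.
On 0 ≤ x ≤ L (j ≠ l): ∫sin²(jπx/L) dx = L/2, ∫sin(jπx/L)·sin(lπx/L) dx = 0; diagonal moments ∫x·sin²(jπx/L) dx = L²/4, ∫x²·sin²(jπx/L) dx = L³·(1/6 − 1/(4j²π²)); cross terms ∫x·sin(jπx/L)·sin(lπx/L) dx = 0 for j + l even and −4jlL²/(π²(j² − l²)²) for j + l odd, ∫x²·sin(jπx/L)·sin(lπx/L) dx = (−1)^(j+l)·4jlL³/(π²(j² − l²)²); higher powers the same way via product-to-sum and parts.
State is unnormalized: ∫|ψ|² dx = 19.464, and ∫ψ*·V(x)·ψ dx = 148.85, so ⟨V⟩ = 148.85 / 19.464.
⟨V⟩ = 7.6475.

7.648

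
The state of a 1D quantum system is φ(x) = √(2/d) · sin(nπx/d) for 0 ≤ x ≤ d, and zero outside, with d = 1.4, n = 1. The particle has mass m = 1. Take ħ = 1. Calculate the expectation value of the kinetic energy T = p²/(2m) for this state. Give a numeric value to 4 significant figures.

2.518

T = −(ħ²/2m) d²/dx², so ⟨T⟩ = −(ħ²/2m) ∫ φ*·φ'' dx; with m = 1.
d/dx sin(nπx/d) = (nπ/d)·cos(nπx/d) and d²/dx² sin(nπx/d) = −(nπ/d)²·sin(nπx/d); on 0 ≤ x ≤ d, ∫sin²(nπx/d) dx = d/2 and ∫sin(nπx/d)·cos(nπx/d) dx = 0.
⟨T⟩ = 2.5178.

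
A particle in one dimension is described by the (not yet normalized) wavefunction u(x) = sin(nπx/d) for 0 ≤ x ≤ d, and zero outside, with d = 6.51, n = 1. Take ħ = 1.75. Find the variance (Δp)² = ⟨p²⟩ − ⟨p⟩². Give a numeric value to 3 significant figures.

Compute ⟨p⟩ and ⟨p²⟩ separately; (Δp)² = ⟨p²⟩ − ⟨p⟩².
d/dx sin(nπx/d) = (nπ/d)·cos(nπx/d) and d²/dx² sin(nπx/d) = −(nπ/d)²·sin(nπx/d); on 0 ≤ x ≤ d, ∫sin²(nπx/d) dx = d/2 and ∫sin(nπx/d)·cos(nπx/d) dx = 0.
Normalization: ∫|u|² dx = 3.2550.
⟨p⟩ = 0.0000 and ⟨p²⟩ = 0.71320.
(Δp)² = 0.71320 − (0.0000)² = 0.71320.

0.713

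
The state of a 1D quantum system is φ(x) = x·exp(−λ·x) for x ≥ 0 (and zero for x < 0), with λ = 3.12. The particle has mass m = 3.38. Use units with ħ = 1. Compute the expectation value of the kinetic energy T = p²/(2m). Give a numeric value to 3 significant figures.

1.44

T = −(ħ²/2m) d²/dx², so ⟨T⟩ = −(ħ²/2m) ∫ φ*·φ'' dx / ∫|φ|² dx; with m = 3.38.
Differentiate x·exp(−λ·x) with the product rule; every integrand then reduces to terms xʲ·e^(−2λx) on [0, ∞), with ∫₀^∞ xʲ·e^(−2λx) dx = j!/(2λ)^(j+1).
State is unnormalized: ∫|φ|² dx = 0.0082314, and ∫φ*·(−ħ²/2m · φ'') dx = 0.011853, so ⟨T⟩ = 0.011853 / 0.0082314.
⟨T⟩ = 1.4400.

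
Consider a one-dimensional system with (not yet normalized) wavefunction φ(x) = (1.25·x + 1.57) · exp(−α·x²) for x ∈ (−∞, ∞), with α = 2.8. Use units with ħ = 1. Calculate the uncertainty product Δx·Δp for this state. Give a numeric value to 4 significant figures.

0.5003

Δx = √(⟨x²⟩−⟨x⟩²), Δp = √(⟨p²⟩−⟨p⟩²).
Expand each integrand as polynomial × e^(−2αx²) and use ∫x^(2j)·e^(−2αx²) dx = (2j−1)!!/(4α)^j · √(π/(2α)), odd powers → 0; here √(π/(2α)) = 0.74900. Differentiate with the product rule, d/dx e^(−αx²) = −2αx·e^(−αx²).
Normalization: ∫|φ|² dx = 1.9507.
⟨x⟩ = 0.13456, ⟨x²⟩ = 0.098851 ⇒ Δx = 0.28416.
⟨p⟩ = 0.0000, ⟨p²⟩ = 3.1000 ⇒ Δp = 1.7607.
Δx·Δp = 0.50031.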